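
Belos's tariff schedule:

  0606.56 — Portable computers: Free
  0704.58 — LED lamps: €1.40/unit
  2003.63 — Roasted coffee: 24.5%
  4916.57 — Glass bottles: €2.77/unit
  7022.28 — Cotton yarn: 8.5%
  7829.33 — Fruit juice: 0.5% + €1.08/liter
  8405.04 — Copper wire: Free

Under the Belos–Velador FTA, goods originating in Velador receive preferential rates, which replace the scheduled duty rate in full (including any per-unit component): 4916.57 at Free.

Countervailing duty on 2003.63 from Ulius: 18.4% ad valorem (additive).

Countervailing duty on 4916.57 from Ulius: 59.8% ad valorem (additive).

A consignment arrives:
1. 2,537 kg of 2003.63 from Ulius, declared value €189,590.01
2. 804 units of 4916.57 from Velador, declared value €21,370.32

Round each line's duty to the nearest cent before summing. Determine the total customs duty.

€81,334.11

Line 1 (2003.63, Ulius, 2,537 kg, €189,590.01):
Base rate for 2003.63 is 24.5%.
Additional duty on 2003.63 from Ulius: +18.4%. Applied ad valorem rate: 24.5% + 18.4% = 42.9%.
Duty = €189,590.01 × 42.9% = €81,334.11.
Line 2 (4916.57, Velador, 804 units, €21,370.32):
Base rate for 4916.57 is €2.77/unit.
Origin Velador qualifies under the Belos–Velador agreement and 4916.57 is covered: preferential rate Free applies instead.
The additional-duty order on 4916.57 targets Ulius, not Velador; it does not apply.
Duty = €21,370.32 × 0% = €0.00.
Total = €81,334.11 + €0.00 = €81,334.11.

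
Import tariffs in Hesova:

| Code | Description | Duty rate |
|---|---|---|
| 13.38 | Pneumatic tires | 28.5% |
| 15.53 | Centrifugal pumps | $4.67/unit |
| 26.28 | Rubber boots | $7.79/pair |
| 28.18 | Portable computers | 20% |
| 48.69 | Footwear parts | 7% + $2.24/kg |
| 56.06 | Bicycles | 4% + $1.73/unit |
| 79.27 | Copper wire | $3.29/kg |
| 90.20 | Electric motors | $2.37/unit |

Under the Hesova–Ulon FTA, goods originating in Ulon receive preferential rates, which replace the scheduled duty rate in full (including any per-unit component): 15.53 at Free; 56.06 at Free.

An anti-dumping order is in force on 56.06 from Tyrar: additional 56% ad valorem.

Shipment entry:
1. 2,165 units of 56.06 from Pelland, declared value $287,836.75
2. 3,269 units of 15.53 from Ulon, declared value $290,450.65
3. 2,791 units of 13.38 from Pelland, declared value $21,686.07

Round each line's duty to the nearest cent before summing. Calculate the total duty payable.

Line 1 (56.06, Pelland, 2,165 units, $287,836.75):
Base rate for 56.06 is 4% + $1.73/unit.
56.06 has an FTA preferential rate, but origin Pelland is not Ulon; base rate stands.
The additional-duty order on 56.06 targets Tyrar, not Pelland; it does not apply.
Duty = $287,836.75 × 4% + 2,165 × $1.73 = $15,258.92.
Line 2 (15.53, Ulon, 3,269 units, $290,450.65):
Base rate for 15.53 is $4.67/unit.
Origin Ulon qualifies under the Hesova–Ulon agreement and 15.53 is covered: preferential rate Free applies instead.
Duty = $290,450.65 × 0% = $0.00.
Line 3 (13.38, Pelland, 2,791 units, $21,686.07):
Base rate for 13.38 is 28.5%.
Duty = $21,686.07 × 28.5% = $6,180.53.
Total = $15,258.92 + $0.00 + $6,180.53 = $21,439.45.

$21,439.45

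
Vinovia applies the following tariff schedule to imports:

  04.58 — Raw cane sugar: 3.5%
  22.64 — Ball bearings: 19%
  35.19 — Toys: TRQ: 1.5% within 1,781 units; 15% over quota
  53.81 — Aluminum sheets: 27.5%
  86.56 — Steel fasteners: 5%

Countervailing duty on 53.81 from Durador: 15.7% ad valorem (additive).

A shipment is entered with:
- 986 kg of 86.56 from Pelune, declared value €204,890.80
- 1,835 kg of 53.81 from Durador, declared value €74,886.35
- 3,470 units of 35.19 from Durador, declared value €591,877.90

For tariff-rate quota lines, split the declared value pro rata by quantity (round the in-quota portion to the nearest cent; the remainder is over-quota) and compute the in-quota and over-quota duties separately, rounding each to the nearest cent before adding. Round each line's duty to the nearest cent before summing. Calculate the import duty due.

Line 1 (86.56, Pelune, 986 kg, €204,890.80):
Base rate for 86.56 is 5%.
Duty = €204,890.80 × 5% = €10,244.54.
Line 2 (53.81, Durador, 1,835 kg, €74,886.35):
Base rate for 53.81 is 27.5%.
Additional duty on 53.81 from Durador: +15.7%. Applied ad valorem rate: 27.5% + 15.7% = 43.2%.
Duty = €74,886.35 × 43.2% = €32,350.90.
Line 3 (35.19, Durador, 3,470 units, €591,877.90):
Code 35.19 is under a tariff-rate quota (threshold 1,781 units). In-quota: 1,781 units at 1.5%; over-quota: 1,689 units at 15%.
Pro-rata value split: in-quota = €591,877.90 × 1,781/3,470 = €303,785.17; over-quota = €591,877.90 − €303,785.17 = €288,092.73.
In-quota duty = €303,785.17 × 1.5% = €4,556.78. Over-quota duty = €288,092.73 × 15% = €43,213.91.
Line duty = €4,556.78 + €43,213.91 = €47,770.69.
Total = €10,244.54 + €32,350.90 + €47,770.69 = €90,366.13.

€90,366.13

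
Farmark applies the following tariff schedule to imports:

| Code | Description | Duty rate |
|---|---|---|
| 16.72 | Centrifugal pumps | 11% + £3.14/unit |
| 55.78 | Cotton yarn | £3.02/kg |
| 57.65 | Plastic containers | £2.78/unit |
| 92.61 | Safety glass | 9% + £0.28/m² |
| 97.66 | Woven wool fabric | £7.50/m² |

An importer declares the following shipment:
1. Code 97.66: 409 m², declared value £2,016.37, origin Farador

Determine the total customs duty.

Line 1 (97.66, Farador, 409 m², £2,016.37):
Base rate for 97.66 is £7.50/m².
Duty = 409 × £7.50 = £3,067.50.

£3,067.50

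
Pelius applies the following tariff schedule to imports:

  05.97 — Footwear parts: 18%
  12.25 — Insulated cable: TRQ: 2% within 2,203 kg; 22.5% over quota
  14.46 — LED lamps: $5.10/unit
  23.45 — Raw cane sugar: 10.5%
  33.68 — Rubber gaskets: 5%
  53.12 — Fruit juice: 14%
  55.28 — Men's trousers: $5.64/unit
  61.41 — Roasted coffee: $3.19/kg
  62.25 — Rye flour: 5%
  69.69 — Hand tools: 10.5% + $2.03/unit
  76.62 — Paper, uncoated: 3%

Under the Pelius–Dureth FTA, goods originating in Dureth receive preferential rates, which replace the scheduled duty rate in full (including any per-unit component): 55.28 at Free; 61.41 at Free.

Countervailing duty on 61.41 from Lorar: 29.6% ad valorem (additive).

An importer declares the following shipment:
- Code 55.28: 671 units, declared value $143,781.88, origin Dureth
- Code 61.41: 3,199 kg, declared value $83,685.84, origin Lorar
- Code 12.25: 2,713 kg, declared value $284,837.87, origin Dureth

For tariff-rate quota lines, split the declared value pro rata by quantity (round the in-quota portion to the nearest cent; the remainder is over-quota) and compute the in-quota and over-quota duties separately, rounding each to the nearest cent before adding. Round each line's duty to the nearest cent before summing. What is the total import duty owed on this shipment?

Line 1 (55.28, Dureth, 671 units, $143,781.88):
Base rate for 55.28 is $5.64/unit.
Origin Dureth qualifies under the Pelius–Dureth agreement and 55.28 is covered: preferential rate Free applies instead.
Duty = $143,781.88 × 0% = $0.00.
Line 2 (61.41, Lorar, 3,199 kg, $83,685.84):
Base rate for 61.41 is $3.19/kg.
61.41 has an FTA preferential rate, but origin Lorar is not Dureth; base rate stands.
Additional duty on 61.41 from Lorar: +29.6% ad valorem. Applied ad valorem rate = 29.6%.
Duty = $83,685.84 × 29.6% + 3,199 × $3.19 = $34,975.82.
Line 3 (12.25, Dureth, 2,713 kg, $284,837.87):
Code 12.25 is under a tariff-rate quota (threshold 2,203 kg). In-quota: 2,203 kg at 2%; over-quota: 510 kg at 22.5%.
Pro-rata value split: in-quota = $284,837.87 × 2,203/2,713 = $231,292.97; over-quota = $284,837.87 − $231,292.97 = $53,544.90.
In-quota duty = $231,292.97 × 2% = $4,625.86. Over-quota duty = $53,544.90 × 22.5% = $12,047.60.
Line duty = $4,625.86 + $12,047.60 = $16,673.46.
Total = $0.00 + $34,975.82 + $16,673.46 = $51,649.28.

$51,649.28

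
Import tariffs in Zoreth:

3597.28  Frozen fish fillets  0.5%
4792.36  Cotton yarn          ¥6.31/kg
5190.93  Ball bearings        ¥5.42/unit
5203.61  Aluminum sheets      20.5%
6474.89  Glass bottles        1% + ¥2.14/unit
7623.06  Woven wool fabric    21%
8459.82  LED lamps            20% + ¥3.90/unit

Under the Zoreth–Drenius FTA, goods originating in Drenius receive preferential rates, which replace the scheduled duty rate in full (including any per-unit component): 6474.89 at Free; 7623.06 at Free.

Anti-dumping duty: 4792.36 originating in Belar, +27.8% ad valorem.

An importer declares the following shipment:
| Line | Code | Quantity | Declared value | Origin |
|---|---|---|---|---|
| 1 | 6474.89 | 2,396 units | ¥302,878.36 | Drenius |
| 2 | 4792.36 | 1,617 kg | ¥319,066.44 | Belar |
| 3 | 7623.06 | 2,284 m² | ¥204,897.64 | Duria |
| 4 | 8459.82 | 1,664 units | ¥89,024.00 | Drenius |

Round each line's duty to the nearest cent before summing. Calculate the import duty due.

Line 1 (6474.89, Drenius, 2,396 units, ¥302,878.36):
Base rate for 6474.89 is 1% + ¥2.14/unit.
Origin Drenius qualifies under the Zoreth–Drenius agreement and 6474.89 is covered: preferential rate Free applies instead.
Duty = ¥302,878.36 × 0% = ¥0.00.
Line 2 (4792.36, Belar, 1,617 kg, ¥319,066.44):
Base rate for 4792.36 is ¥6.31/kg.
Additional duty on 4792.36 from Belar: +27.8% ad valorem. Applied ad valorem rate = 27.8%.
Duty = ¥319,066.44 × 27.8% + 1,617 × ¥6.31 = ¥98,903.74.
Line 3 (7623.06, Duria, 2,284 m², ¥204,897.64):
Base rate for 7623.06 is 21%.
7623.06 has an FTA preferential rate, but origin Duria is not Drenius; base rate stands.
Duty = ¥204,897.64 × 21% = ¥43,028.50.
Line 4 (8459.82, Drenius, 1,664 units, ¥89,024.00):
Base rate for 8459.82 is 20% + ¥3.90/unit.
Origin Drenius is the FTA partner but 8459.82 is not on the preference list; base rate stands.
Duty = ¥89,024.00 × 20% + 1,664 × ¥3.90 = ¥24,294.40.
Total = ¥0.00 + ¥98,903.74 + ¥43,028.50 + ¥24,294.40 = ¥166,226.64.

¥166,226.64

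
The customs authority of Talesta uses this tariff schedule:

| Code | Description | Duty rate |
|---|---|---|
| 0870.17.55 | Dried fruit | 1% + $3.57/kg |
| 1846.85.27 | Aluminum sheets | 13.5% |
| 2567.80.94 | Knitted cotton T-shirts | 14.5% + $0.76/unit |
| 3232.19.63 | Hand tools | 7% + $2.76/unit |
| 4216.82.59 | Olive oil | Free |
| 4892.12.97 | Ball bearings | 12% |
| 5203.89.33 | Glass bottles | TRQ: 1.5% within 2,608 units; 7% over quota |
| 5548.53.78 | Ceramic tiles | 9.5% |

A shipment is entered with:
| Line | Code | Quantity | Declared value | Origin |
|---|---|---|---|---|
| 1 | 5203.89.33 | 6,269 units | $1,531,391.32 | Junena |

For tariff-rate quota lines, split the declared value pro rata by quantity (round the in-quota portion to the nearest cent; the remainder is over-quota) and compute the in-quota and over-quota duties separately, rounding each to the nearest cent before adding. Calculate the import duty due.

Line 1 (5203.89.33, Junena, 6,269 units, $1,531,391.32):
Code 5203.89.33 is under a tariff-rate quota (threshold 2,608 units). In-quota: 2,608 units at 1.5%; over-quota: 3,661 units at 7%.
Pro-rata value split: in-quota = $1,531,391.32 × 2,608/6,269 = $637,082.24; over-quota = $1,531,391.32 − $637,082.24 = $894,309.08.
In-quota duty = $637,082.24 × 1.5% = $9,556.23. Over-quota duty = $894,309.08 × 7% = $62,601.64.
Line duty = $9,556.23 + $62,601.64 = $72,157.87.

$72,157.87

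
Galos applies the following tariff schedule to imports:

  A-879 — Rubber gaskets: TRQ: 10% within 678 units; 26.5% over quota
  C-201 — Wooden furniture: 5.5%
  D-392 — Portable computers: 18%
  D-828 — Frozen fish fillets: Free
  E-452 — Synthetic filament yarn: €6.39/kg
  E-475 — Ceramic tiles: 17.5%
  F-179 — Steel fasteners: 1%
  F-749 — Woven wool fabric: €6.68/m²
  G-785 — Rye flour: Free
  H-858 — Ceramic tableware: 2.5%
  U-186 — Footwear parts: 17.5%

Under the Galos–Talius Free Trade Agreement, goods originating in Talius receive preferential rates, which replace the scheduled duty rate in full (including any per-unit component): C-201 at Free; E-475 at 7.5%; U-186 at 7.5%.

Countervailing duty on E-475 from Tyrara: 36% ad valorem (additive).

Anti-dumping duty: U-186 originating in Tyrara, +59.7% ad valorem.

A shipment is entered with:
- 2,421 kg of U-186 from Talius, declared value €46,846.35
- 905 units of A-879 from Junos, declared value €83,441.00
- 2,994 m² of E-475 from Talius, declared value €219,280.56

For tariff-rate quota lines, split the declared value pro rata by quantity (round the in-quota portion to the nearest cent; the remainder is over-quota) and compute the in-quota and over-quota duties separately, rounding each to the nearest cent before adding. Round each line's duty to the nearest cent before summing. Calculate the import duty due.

Line 1 (U-186, Talius, 2,421 kg, €46,846.35):
Base rate for U-186 is 17.5%.
Origin Talius qualifies under the Galos–Talius agreement and U-186 is covered: preferential rate 7.5% applies instead.
The additional-duty order on U-186 targets Tyrara, not Talius; it does not apply.
Duty = €46,846.35 × 7.5% = €3,513.48.
Line 2 (A-879, Junos, 905 units, €83,441.00):
Code A-879 is under a tariff-rate quota (threshold 678 units). In-quota: 678 units at 10%; over-quota: 227 units at 26.5%.
Pro-rata value split: in-quota = €83,441.00 × 678/905 = €62,511.60; over-quota = €83,441.00 − €62,511.60 = €20,929.40.
In-quota duty = €62,511.60 × 10% = €6,251.16. Over-quota duty = €20,929.40 × 26.5% = €5,546.29.
Line duty = €6,251.16 + €5,546.29 = €11,797.45.
Line 3 (E-475, Talius, 2,994 m², €219,280.56):
Base rate for E-475 is 17.5%.
Origin Talius qualifies under the Galos–Talius agreement and E-475 is covered: preferential rate 7.5% applies instead.
The additional-duty order on E-475 targets Tyrara, not Talius; it does not apply.
Duty = €219,280.56 × 7.5% = €16,446.04.
Total = €3,513.48 + €11,797.45 + €16,446.04 = €31,756.97.

€31,756.97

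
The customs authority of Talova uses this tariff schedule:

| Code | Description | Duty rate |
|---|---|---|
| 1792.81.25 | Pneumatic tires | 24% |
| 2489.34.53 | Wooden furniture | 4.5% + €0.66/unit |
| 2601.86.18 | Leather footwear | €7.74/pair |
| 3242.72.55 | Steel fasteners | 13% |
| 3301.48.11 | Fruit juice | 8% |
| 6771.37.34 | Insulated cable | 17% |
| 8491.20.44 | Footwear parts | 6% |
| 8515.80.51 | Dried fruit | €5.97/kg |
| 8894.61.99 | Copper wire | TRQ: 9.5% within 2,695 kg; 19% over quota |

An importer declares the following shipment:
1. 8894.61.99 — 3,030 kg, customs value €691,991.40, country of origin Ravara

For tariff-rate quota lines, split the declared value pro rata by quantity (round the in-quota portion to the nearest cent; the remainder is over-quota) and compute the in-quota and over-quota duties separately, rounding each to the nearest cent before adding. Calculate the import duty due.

€73,007.38

Line 1 (8894.61.99, Ravara, 3,030 kg, €691,991.40):
Code 8894.61.99 is under a tariff-rate quota (threshold 2,695 kg). In-quota: 2,695 kg at 9.5%; over-quota: 335 kg at 19%.
Pro-rata value split: in-quota = €691,991.40 × 2,695/3,030 = €615,484.10; over-quota = €691,991.40 − €615,484.10 = €76,507.30.
In-quota duty = €615,484.10 × 9.5% = €58,470.99. Over-quota duty = €76,507.30 × 19% = €14,536.39.
Line duty = €58,470.99 + €14,536.39 = €73,007.38.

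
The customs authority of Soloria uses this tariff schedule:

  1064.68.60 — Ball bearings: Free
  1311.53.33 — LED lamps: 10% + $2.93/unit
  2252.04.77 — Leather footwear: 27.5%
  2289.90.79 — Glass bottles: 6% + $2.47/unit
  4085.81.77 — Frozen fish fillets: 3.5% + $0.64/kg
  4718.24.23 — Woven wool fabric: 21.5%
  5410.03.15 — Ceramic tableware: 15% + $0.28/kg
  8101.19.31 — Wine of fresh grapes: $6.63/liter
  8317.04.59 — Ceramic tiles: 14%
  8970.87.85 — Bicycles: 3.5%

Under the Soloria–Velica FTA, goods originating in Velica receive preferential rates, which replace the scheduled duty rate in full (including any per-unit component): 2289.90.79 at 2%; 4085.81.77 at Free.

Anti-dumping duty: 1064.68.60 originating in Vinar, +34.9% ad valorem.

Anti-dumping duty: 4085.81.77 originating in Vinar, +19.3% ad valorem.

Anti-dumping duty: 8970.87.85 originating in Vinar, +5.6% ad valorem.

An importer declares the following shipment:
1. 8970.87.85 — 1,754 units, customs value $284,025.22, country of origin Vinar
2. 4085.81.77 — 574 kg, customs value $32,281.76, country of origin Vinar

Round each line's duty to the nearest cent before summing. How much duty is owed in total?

Line 1 (8970.87.85, Vinar, 1,754 units, $284,025.22):
Base rate for 8970.87.85 is 3.5%.
Additional duty on 8970.87.85 from Vinar: +5.6%. Applied ad valorem rate: 3.5% + 5.6% = 9.1%.
Duty = $284,025.22 × 9.1% = $25,846.30.
Line 2 (4085.81.77, Vinar, 574 kg, $32,281.76):
Base rate for 4085.81.77 is 3.5% + $0.64/kg.
4085.81.77 has an FTA preferential rate, but origin Vinar is not Velica; base rate stands.
Additional duty on 4085.81.77 from Vinar: +19.3%. Applied ad valorem rate: 3.5% + 19.3% = 22.8%.
Duty = $32,281.76 × 22.8% + 574 × $0.64 = $7,727.60.
Total = $25,846.30 + $7,727.60 = $33,573.90.

$33,573.90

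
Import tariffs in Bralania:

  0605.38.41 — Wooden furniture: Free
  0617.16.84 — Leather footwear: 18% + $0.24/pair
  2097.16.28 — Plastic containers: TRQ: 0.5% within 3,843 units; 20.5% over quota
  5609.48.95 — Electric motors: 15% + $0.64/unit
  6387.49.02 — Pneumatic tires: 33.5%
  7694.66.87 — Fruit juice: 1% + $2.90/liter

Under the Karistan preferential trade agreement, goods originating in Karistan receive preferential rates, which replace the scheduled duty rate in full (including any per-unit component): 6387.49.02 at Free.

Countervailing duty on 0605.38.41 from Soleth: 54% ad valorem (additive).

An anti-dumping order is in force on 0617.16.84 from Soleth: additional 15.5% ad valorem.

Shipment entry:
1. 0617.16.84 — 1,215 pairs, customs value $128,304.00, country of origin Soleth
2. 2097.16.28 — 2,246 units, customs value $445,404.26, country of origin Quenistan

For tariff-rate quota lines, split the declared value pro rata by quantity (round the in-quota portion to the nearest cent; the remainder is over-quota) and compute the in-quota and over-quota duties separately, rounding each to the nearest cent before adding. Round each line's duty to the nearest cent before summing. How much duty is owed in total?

Line 1 (0617.16.84, Soleth, 1,215 pairs, $128,304.00):
Base rate for 0617.16.84 is 18% + $0.24/pair.
Additional duty on 0617.16.84 from Soleth: +15.5%. Applied ad valorem rate: 18% + 15.5% = 33.5%.
Duty = $128,304.00 × 33.5% + 1,215 × $0.24 = $43,273.44.
Line 2 (2097.16.28, Quenistan, 2,246 units, $445,404.26):
Code 2097.16.28 is under a tariff-rate quota (threshold 3,843 units). Quantity 2,246 units is within the quota, so the in-quota rate 0.5% applies to the full value.
Duty = $445,404.26 × 0.5% = $2,227.02.
Total = $43,273.44 + $2,227.02 = $45,500.46.

$45,500.46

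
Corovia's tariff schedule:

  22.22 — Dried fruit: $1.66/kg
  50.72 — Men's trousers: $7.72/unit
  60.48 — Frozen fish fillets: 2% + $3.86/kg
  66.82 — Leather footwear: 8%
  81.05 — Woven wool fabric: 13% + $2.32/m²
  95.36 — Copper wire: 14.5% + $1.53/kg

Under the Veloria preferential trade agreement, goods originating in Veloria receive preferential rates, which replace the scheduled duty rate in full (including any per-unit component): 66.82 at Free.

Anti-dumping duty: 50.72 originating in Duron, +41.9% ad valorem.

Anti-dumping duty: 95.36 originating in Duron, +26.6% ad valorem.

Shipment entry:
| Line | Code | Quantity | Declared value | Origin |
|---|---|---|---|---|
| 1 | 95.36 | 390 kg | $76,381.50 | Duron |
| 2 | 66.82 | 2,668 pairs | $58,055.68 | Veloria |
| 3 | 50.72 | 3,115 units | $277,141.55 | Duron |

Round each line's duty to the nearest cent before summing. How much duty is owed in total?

Line 1 (95.36, Duron, 390 kg, $76,381.50):
Base rate for 95.36 is 14.5% + $1.53/kg.
Additional duty on 95.36 from Duron: +26.6%. Applied ad valorem rate: 14.5% + 26.6% = 41.1%.
Duty = $76,381.50 × 41.1% + 390 × $1.53 = $31,989.50.
Line 2 (66.82, Veloria, 2,668 pairs, $58,055.68):
Base rate for 66.82 is 8%.
Origin Veloria qualifies under the Corovia–Veloria agreement and 66.82 is covered: preferential rate Free applies instead.
Duty = $58,055.68 × 0% = $0.00.
Line 3 (50.72, Duron, 3,115 units, $277,141.55):
Base rate for 50.72 is $7.72/unit.
Additional duty on 50.72 from Duron: +41.9% ad valorem. Applied ad valorem rate = 41.9%.
Duty = $277,141.55 × 41.9% + 3,115 × $7.72 = $140,170.11.
Total = $31,989.50 + $0.00 + $140,170.11 = $172,159.61.

$172,159.61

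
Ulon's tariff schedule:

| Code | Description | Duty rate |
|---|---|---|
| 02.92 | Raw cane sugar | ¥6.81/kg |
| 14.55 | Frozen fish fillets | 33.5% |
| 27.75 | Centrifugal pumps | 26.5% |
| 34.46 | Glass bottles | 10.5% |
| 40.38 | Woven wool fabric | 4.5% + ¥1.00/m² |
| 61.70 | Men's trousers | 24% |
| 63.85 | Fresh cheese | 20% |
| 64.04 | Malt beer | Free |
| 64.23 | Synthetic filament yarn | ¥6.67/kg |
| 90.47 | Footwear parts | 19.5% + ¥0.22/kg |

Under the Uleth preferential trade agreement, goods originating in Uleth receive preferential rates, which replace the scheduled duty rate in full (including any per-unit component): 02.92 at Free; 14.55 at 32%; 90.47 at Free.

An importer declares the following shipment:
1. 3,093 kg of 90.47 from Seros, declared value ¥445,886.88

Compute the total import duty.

¥87,628.40

Line 1 (90.47, Seros, 3,093 kg, ¥445,886.88):
Base rate for 90.47 is 19.5% + ¥0.22/kg.
90.47 has an FTA preferential rate, but origin Seros is not Uleth; base rate stands.
Duty = ¥445,886.88 × 19.5% + 3,093 × ¥0.22 = ¥87,628.40.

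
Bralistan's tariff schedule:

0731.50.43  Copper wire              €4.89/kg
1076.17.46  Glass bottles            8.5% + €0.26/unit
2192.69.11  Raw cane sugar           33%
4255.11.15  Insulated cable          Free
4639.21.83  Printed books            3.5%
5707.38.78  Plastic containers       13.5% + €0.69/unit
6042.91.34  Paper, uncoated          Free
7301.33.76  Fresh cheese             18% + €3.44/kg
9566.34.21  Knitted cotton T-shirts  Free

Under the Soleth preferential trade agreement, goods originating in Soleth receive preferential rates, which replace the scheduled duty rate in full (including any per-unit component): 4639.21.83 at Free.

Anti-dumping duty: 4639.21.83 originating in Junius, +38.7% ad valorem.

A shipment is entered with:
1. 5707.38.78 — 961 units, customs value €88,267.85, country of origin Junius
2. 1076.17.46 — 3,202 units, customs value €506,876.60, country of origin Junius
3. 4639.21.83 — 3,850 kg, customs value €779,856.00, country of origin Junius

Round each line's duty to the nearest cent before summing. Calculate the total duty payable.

Line 1 (5707.38.78, Junius, 961 units, €88,267.85):
Base rate for 5707.38.78 is 13.5% + €0.69/unit.
Duty = €88,267.85 × 13.5% + 961 × €0.69 = €12,579.25.
Line 2 (1076.17.46, Junius, 3,202 units, €506,876.60):
Base rate for 1076.17.46 is 8.5% + €0.26/unit.
Duty = €506,876.60 × 8.5% + 3,202 × €0.26 = €43,917.03.
Line 3 (4639.21.83, Junius, 3,850 kg, €779,856.00):
Base rate for 4639.21.83 is 3.5%.
4639.21.83 has an FTA preferential rate, but origin Junius is not Soleth; base rate stands.
Additional duty on 4639.21.83 from Junius: +38.7%. Applied ad valorem rate: 3.5% + 38.7% = 42.2%.
Duty = €779,856.00 × 42.2% = €329,099.23.
Total = €12,579.25 + €43,917.03 + €329,099.23 = €385,595.51.

€385,595.51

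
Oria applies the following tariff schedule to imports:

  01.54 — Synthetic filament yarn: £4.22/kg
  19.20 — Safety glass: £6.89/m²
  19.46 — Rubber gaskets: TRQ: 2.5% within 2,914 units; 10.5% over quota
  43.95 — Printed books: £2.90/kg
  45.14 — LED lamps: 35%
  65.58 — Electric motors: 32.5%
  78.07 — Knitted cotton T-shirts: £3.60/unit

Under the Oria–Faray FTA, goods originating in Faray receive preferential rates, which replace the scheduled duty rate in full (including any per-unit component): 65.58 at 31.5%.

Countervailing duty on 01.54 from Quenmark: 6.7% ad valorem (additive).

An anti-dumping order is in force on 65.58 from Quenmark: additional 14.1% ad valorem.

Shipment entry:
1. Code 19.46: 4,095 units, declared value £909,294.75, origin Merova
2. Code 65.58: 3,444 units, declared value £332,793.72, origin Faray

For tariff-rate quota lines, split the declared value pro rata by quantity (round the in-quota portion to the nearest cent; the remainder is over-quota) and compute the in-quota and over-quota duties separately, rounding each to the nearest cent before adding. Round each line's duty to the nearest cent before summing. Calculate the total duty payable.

Line 1 (19.46, Merova, 4,095 units, £909,294.75):
Code 19.46 is under a tariff-rate quota (threshold 2,914 units). In-quota: 2,914 units at 2.5%; over-quota: 1,181 units at 10.5%.
Pro-rata value split: in-quota = £909,294.75 × 2,914/4,095 = £647,053.70; over-quota = £909,294.75 − £647,053.70 = £262,241.05.
In-quota duty = £647,053.70 × 2.5% = £16,176.34. Over-quota duty = £262,241.05 × 10.5% = £27,535.31.
Line duty = £16,176.34 + £27,535.31 = £43,711.65.
Line 2 (65.58, Faray, 3,444 units, £332,793.72):
Base rate for 65.58 is 32.5%.
Origin Faray qualifies under the Oria–Faray agreement and 65.58 is covered: preferential rate 31.5% applies instead.
The additional-duty order on 65.58 targets Quenmark, not Faray; it does not apply.
Duty = £332,793.72 × 31.5% = £104,830.02.
Total = £43,711.65 + £104,830.02 = £148,541.67.

£148,541.67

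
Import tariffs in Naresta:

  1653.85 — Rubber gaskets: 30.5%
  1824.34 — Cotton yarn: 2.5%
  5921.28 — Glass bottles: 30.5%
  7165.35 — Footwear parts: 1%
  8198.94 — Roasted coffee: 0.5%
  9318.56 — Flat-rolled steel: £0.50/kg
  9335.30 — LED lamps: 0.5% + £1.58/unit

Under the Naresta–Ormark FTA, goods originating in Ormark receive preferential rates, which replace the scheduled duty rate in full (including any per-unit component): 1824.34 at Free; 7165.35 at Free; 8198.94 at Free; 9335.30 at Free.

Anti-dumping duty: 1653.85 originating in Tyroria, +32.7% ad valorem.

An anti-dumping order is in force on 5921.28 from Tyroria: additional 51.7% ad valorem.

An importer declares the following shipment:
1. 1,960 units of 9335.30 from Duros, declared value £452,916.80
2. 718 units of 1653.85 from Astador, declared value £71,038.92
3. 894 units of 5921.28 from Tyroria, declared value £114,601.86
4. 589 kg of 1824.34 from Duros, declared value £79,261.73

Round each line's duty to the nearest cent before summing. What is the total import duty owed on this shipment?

Line 1 (9335.30, Duros, 1,960 units, £452,916.80):
Base rate for 9335.30 is 0.5% + £1.58/unit.
9335.30 has an FTA preferential rate, but origin Duros is not Ormark; base rate stands.
Duty = £452,916.80 × 0.5% + 1,960 × £1.58 = £5,361.38.
Line 2 (1653.85, Astador, 718 units, £71,038.92):
Base rate for 1653.85 is 30.5%.
The additional-duty order on 1653.85 targets Tyroria, not Astador; it does not apply.
Duty = £71,038.92 × 30.5% = £21,666.87.
Line 3 (5921.28, Tyroria, 894 units, £114,601.86):
Base rate for 5921.28 is 30.5%.
Additional duty on 5921.28 from Tyroria: +51.7%. Applied ad valorem rate: 30.5% + 51.7% = 82.2%.
Duty = £114,601.86 × 82.2% = £94,202.73.
Line 4 (1824.34, Duros, 589 kg, £79,261.73):
Base rate for 1824.34 is 2.5%.
1824.34 has an FTA preferential rate, but origin Duros is not Ormark; base rate stands.
Duty = £79,261.73 × 2.5% = £1,981.54.
Total = £5,361.38 + £21,666.87 + £94,202.73 + £1,981.54 = £123,212.52.

£123,212.52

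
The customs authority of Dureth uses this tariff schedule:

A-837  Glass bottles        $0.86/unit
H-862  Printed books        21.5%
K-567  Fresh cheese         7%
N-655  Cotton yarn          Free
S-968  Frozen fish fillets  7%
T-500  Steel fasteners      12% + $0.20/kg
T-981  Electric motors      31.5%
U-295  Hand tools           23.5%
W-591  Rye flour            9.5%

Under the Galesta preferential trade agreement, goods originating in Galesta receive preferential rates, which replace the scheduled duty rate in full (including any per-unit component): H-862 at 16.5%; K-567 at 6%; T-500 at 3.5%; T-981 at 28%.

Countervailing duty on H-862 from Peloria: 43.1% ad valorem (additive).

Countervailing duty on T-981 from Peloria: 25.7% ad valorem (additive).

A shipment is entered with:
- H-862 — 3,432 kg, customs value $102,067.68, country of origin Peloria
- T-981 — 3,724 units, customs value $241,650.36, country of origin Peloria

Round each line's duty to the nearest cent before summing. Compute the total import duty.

Line 1 (H-862, Peloria, 3,432 kg, $102,067.68):
Base rate for H-862 is 21.5%.
H-862 has an FTA preferential rate, but origin Peloria is not Galesta; base rate stands.
Additional duty on H-862 from Peloria: +43.1%. Applied ad valorem rate: 21.5% + 43.1% = 64.6%.
Duty = $102,067.68 × 64.6% = $65,935.72.
Line 2 (T-981, Peloria, 3,724 units, $241,650.36):
Base rate for T-981 is 31.5%.
T-981 has an FTA preferential rate, but origin Peloria is not Galesta; base rate stands.
Additional duty on T-981 from Peloria: +25.7%. Applied ad valorem rate: 31.5% + 25.7% = 57.2%.
Duty = $241,650.36 × 57.2% = $138,224.01.
Total = $65,935.72 + $138,224.01 = $204,159.73.

$204,159.73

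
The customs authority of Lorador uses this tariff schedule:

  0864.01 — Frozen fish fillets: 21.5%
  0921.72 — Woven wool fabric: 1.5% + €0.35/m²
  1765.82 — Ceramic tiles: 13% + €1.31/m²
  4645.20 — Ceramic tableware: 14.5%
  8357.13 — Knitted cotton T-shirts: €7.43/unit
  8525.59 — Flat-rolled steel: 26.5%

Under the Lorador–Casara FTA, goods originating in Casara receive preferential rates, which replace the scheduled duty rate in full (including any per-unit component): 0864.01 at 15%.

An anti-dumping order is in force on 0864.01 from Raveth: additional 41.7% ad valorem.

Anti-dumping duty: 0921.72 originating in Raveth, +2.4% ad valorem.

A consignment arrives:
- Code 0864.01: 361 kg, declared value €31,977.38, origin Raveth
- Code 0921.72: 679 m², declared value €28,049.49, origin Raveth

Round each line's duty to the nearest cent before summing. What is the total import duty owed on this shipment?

Line 1 (0864.01, Raveth, 361 kg, €31,977.38):
Base rate for 0864.01 is 21.5%.
0864.01 has an FTA preferential rate, but origin Raveth is not Casara; base rate stands.
Additional duty on 0864.01 from Raveth: +41.7%. Applied ad valorem rate: 21.5% + 41.7% = 63.2%.
Duty = €31,977.38 × 63.2% = €20,209.70.
Line 2 (0921.72, Raveth, 679 m², €28,049.49):
Base rate for 0921.72 is 1.5% + €0.35/m².
Additional duty on 0921.72 from Raveth: +2.4%. Applied ad valorem rate: 1.5% + 2.4% = 3.9%.
Duty = €28,049.49 × 3.9% + 679 × €0.35 = €1,331.58.
Total = €20,209.70 + €1,331.58 = €21,541.28.

€21,541.28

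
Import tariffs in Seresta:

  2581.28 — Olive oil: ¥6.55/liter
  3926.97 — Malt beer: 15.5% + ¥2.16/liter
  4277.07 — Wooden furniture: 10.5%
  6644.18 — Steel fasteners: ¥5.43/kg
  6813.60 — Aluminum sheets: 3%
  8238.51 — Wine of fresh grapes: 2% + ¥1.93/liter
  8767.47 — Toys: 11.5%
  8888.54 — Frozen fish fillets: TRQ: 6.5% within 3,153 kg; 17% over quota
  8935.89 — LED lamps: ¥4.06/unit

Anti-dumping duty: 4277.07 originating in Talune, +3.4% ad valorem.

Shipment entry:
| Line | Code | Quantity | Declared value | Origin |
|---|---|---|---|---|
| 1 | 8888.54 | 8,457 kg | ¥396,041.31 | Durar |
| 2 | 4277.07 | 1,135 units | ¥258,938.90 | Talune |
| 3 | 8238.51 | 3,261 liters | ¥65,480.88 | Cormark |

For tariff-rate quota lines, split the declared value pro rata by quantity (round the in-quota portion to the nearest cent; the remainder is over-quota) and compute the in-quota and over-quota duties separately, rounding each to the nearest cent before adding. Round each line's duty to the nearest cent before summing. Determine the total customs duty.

Line 1 (8888.54, Durar, 8,457 kg, ¥396,041.31):
Code 8888.54 is under a tariff-rate quota (threshold 3,153 kg). In-quota: 3,153 kg at 6.5%; over-quota: 5,304 kg at 17%.
Pro-rata value split: in-quota = ¥396,041.31 × 3,153/8,457 = ¥147,654.99; over-quota = ¥396,041.31 − ¥147,654.99 = ¥248,386.32.
In-quota duty = ¥147,654.99 × 6.5% = ¥9,597.57. Over-quota duty = ¥248,386.32 × 17% = ¥42,225.67.
Line duty = ¥9,597.57 + ¥42,225.67 = ¥51,823.24.
Line 2 (4277.07, Talune, 1,135 units, ¥258,938.90):
Base rate for 4277.07 is 10.5%.
Additional duty on 4277.07 from Talune: +3.4%. Applied ad valorem rate: 10.5% + 3.4% = 13.9%.
Duty = ¥258,938.90 × 13.9% = ¥35,992.51.
Line 3 (8238.51, Cormark, 3,261 liters, ¥65,480.88):
Base rate for 8238.51 is 2% + ¥1.93/liter.
Duty = ¥65,480.88 × 2% + 3,261 × ¥1.93 = ¥7,603.35.
Total = ¥51,823.24 + ¥35,992.51 + ¥7,603.35 = ¥95,419.10.

¥95,419.10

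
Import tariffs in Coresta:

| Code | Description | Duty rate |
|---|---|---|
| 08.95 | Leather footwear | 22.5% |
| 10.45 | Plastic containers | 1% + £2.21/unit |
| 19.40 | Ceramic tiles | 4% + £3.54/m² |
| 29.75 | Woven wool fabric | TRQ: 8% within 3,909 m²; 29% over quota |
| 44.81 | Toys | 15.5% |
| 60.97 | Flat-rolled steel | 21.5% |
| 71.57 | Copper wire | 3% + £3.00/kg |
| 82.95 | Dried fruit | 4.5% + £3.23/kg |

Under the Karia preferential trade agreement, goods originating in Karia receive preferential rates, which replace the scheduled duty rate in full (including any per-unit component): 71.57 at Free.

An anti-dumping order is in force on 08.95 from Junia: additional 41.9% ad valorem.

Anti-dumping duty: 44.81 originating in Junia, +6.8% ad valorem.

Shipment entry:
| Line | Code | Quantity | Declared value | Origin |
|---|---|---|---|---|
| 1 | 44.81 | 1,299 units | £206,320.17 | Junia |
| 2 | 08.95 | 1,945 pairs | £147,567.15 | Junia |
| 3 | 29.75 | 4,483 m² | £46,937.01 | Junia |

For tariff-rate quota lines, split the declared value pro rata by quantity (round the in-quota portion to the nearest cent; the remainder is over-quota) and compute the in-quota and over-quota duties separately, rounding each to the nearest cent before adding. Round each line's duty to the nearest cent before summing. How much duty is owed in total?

Line 1 (44.81, Junia, 1,299 units, £206,320.17):
Base rate for 44.81 is 15.5%.
Additional duty on 44.81 from Junia: +6.8%. Applied ad valorem rate: 15.5% + 6.8% = 22.3%.
Duty = £206,320.17 × 22.3% = £46,009.40.
Line 2 (08.95, Junia, 1,945 pairs, £147,567.15):
Base rate for 08.95 is 22.5%.
Additional duty on 08.95 from Junia: +41.9%. Applied ad valorem rate: 22.5% + 41.9% = 64.4%.
Duty = £147,567.15 × 64.4% = £95,033.24.
Line 3 (29.75, Junia, 4,483 m², £46,937.01):
Code 29.75 is under a tariff-rate quota (threshold 3,909 m²). In-quota: 3,909 m² at 8%; over-quota: 574 m² at 29%.
Pro-rata value split: in-quota = £46,937.01 × 3,909/4,483 = £40,927.23; over-quota = £46,937.01 − £40,927.23 = £6,009.78.
In-quota duty = £40,927.23 × 8% = £3,274.18. Over-quota duty = £6,009.78 × 29% = £1,742.84.
Line duty = £3,274.18 + £1,742.84 = £5,017.02.
Total = £46,009.40 + £95,033.24 + £5,017.02 = £146,059.66.

£146,059.66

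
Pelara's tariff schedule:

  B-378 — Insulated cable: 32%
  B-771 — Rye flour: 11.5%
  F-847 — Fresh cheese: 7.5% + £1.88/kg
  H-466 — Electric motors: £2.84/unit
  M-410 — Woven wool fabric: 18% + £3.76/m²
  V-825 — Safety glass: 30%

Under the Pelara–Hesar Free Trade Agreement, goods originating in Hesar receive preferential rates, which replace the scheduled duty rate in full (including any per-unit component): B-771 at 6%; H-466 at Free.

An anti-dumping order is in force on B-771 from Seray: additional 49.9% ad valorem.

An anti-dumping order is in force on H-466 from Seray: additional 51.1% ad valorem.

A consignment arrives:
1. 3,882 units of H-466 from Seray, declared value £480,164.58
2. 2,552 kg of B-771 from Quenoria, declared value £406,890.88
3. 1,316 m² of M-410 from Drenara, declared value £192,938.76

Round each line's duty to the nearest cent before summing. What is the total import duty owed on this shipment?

£342,858.57

Line 1 (H-466, Seray, 3,882 units, £480,164.58):
Base rate for H-466 is £2.84/unit.
H-466 has an FTA preferential rate, but origin Seray is not Hesar; base rate stands.
Additional duty on H-466 from Seray: +51.1% ad valorem. Applied ad valorem rate = 51.1%.
Duty = £480,164.58 × 51.1% + 3,882 × £2.84 = £256,388.98.
Line 2 (B-771, Quenoria, 2,552 kg, £406,890.88):
Base rate for B-771 is 11.5%.
B-771 has an FTA preferential rate, but origin Quenoria is not Hesar; base rate stands.
The additional-duty order on B-771 targets Seray, not Quenoria; it does not apply.
Duty = £406,890.88 × 11.5% = £46,792.45.
Line 3 (M-410, Drenara, 1,316 m², £192,938.76):
Base rate for M-410 is 18% + £3.76/m².
Duty = £192,938.76 × 18% + 1,316 × £3.76 = £39,677.14.
Total = £256,388.98 + £46,792.45 + £39,677.14 = £342,858.57.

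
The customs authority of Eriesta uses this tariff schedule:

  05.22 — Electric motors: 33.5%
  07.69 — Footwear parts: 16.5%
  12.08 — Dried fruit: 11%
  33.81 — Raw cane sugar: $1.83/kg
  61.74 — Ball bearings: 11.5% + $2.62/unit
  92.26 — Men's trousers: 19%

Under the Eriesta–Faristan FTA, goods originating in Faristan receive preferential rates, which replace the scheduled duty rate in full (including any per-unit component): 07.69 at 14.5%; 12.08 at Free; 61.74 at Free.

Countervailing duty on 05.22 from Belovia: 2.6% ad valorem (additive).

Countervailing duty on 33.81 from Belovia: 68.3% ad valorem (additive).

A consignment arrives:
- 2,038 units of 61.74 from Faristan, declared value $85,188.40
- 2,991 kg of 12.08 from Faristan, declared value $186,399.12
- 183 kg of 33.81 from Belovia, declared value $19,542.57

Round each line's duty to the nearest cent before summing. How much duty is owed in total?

Line 1 (61.74, Faristan, 2,038 units, $85,188.40):
Base rate for 61.74 is 11.5% + $2.62/unit.
Origin Faristan qualifies under the Eriesta–Faristan agreement and 61.74 is covered: preferential rate Free applies instead.
Duty = $85,188.40 × 0% = $0.00.
Line 2 (12.08, Faristan, 2,991 kg, $186,399.12):
Base rate for 12.08 is 11%.
Origin Faristan qualifies under the Eriesta–Faristan agreement and 12.08 is covered: preferential rate Free applies instead.
Duty = $186,399.12 × 0% = $0.00.
Line 3 (33.81, Belovia, 183 kg, $19,542.57):
Base rate for 33.81 is $1.83/kg.
Additional duty on 33.81 from Belovia: +68.3% ad valorem. Applied ad valorem rate = 68.3%.
Duty = $19,542.57 × 68.3% + 183 × $1.83 = $13,682.47.
Total = $0.00 + $0.00 + $13,682.47 = $13,682.47.

$13,682.47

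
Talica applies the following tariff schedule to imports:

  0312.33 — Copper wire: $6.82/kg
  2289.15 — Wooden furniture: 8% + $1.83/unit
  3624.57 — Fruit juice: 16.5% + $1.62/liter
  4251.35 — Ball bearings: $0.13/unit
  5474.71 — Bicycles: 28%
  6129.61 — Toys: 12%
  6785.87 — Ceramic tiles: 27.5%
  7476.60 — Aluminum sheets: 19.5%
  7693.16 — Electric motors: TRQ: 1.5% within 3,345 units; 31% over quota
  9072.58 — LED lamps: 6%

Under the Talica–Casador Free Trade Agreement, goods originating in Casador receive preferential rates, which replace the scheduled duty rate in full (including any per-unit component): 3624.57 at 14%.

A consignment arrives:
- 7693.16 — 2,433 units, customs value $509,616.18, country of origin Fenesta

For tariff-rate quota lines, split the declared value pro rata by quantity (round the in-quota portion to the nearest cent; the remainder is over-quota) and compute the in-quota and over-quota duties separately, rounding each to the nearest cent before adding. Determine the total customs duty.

$7,644.24

Line 1 (7693.16, Fenesta, 2,433 units, $509,616.18):
Code 7693.16 is under a tariff-rate quota (threshold 3,345 units). Quantity 2,433 units is within the quota, so the in-quota rate 1.5% applies to the full value.
Duty = $509,616.18 × 1.5% = $7,644.24.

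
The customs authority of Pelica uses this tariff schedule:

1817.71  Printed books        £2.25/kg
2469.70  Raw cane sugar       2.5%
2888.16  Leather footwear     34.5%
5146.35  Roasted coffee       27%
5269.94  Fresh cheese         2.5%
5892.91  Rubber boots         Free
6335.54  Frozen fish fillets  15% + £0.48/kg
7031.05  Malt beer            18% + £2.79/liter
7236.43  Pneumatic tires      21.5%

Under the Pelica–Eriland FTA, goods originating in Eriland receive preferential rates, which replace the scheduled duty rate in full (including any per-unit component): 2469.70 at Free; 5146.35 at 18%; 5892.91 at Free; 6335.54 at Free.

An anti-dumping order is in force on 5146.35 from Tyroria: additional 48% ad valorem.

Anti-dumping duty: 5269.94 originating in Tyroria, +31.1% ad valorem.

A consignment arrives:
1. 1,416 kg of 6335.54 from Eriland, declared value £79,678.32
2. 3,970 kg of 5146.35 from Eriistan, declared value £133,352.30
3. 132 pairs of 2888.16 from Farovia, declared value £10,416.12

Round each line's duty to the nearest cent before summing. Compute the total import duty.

£39,598.68

Line 1 (6335.54, Eriland, 1,416 kg, £79,678.32):
Base rate for 6335.54 is 15% + £0.48/kg.
Origin Eriland qualifies under the Pelica–Eriland agreement and 6335.54 is covered: preferential rate Free applies instead.
Duty = £79,678.32 × 0% = £0.00.
Line 2 (5146.35, Eriistan, 3,970 kg, £133,352.30):
Base rate for 5146.35 is 27%.
5146.35 has an FTA preferential rate, but origin Eriistan is not Eriland; base rate stands.
The additional-duty order on 5146.35 targets Tyroria, not Eriistan; it does not apply.
Duty = £133,352.30 × 27% = £36,005.12.
Line 3 (2888.16, Farovia, 132 pairs, £10,416.12):
Base rate for 2888.16 is 34.5%.
Duty = £10,416.12 × 34.5% = £3,593.56.
Total = £0.00 + £36,005.12 + £3,593.56 = £39,598.68.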